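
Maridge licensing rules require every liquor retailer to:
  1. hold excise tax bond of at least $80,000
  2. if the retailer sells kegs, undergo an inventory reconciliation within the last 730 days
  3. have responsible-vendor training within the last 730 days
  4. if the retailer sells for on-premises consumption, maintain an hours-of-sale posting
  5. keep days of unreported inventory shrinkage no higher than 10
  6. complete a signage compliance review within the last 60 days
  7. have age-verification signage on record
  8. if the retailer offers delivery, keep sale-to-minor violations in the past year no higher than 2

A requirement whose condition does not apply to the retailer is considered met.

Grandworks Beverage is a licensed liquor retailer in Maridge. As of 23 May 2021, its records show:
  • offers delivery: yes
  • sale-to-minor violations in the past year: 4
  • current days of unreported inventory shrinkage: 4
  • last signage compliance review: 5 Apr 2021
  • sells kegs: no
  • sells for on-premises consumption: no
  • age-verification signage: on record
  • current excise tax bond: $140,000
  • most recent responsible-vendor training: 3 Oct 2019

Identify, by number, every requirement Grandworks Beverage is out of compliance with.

8

1. excise tax bond $140,000 ≥ $80,000 → met
2. condition 'sells kegs' does not hold → requirement n/a → met
3. responsible-vendor training 598 days ago vs limit 730 → met
4. condition 'sells for on-premises consumption' does not hold → requirement n/a → met
5. days of unreported inventory shrinkage 4 ≤ 10 → met
6. signage compliance review 48 days ago vs limit 60 → met
7. age-verification signage present → met
8. condition 'offers delivery' holds; sale-to-minor violations in the past year 4 > 2 → not met
Not met: 8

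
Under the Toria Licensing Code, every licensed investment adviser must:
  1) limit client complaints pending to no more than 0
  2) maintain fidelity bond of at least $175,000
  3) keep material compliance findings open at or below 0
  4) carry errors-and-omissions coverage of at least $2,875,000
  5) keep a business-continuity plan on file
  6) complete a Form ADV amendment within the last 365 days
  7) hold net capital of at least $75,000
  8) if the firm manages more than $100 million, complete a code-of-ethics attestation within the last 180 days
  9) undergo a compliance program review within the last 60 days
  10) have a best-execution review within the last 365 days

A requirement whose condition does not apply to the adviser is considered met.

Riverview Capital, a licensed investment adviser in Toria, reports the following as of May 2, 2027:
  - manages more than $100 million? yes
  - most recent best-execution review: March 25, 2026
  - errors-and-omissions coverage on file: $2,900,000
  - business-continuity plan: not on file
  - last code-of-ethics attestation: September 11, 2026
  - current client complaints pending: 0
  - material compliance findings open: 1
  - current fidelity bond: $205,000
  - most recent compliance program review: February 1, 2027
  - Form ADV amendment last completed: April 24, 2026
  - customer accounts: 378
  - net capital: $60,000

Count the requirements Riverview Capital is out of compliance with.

7

1. client complaints pending 0 ≤ 0 → met
2. fidelity bond $205,000 ≥ $175,000 → met
3. material compliance findings open 1 > 0 → not met
4. errors-and-omissions coverage $2,900,000 ≥ $2,875,000 → met
5. business-continuity plan absent → not met
6. Form ADV amendment 373 days ago vs limit 365 → not met
7. net capital $60,000 < $75,000 → not met
8. condition 'manages more than $100 million' holds; code-of-ethics attestation 233 days ago vs limit 180 → not met
9. compliance program review 90 days ago vs limit 60 → not met
10. best-execution review 403 days ago vs limit 365 → not met
Not met: 7 of 10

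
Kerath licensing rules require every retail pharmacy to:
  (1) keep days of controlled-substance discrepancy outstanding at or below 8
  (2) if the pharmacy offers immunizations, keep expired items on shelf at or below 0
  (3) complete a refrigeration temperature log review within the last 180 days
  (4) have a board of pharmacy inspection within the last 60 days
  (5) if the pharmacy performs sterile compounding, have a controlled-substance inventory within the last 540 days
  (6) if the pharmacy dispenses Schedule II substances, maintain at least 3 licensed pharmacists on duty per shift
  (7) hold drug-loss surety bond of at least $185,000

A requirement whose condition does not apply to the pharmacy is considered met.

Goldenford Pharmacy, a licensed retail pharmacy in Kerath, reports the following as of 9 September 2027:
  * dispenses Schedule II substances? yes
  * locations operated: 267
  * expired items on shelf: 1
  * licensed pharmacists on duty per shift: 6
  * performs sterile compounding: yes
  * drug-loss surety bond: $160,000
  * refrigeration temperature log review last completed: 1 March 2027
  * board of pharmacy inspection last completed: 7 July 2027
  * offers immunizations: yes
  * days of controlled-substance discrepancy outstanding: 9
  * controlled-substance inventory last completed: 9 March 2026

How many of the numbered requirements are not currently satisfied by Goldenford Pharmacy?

1. days of controlled-substance discrepancy outstanding 9 > 8 → not met
2. condition 'offers immunizations' holds; expired items on shelf 1 > 0 → not met
3. refrigeration temperature log review 192 days ago vs limit 180 → not met
4. board of pharmacy inspection 64 days ago vs limit 60 → not met
5. condition 'performs sterile compounding' holds; controlled-substance inventory 549 days ago vs limit 540 → not met
6. condition 'dispenses Schedule II substances' holds; licensed pharmacists on duty per shift 6 ≥ 3 → met
7. drug-loss surety bond $160,000 < $185,000 → not met
Not met: 6 of 7

6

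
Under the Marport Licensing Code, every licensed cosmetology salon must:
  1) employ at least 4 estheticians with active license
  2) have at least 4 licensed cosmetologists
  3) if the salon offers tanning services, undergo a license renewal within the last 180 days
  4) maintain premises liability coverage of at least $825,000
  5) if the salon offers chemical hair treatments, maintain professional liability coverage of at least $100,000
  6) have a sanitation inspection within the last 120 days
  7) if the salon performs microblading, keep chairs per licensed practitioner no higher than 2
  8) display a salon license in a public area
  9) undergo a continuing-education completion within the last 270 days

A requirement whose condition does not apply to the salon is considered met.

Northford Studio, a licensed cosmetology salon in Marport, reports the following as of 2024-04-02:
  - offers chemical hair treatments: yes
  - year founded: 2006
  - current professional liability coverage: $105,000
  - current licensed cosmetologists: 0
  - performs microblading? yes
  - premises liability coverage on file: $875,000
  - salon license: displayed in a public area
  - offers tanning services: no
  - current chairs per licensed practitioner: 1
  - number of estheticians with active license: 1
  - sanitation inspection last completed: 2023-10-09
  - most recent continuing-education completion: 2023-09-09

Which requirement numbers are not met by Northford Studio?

1. estheticians with active license 1 < 4 → not met
2. licensed cosmetologists 0 < 4 → not met
3. condition 'offers tanning services' does not hold → requirement n/a → met
4. premises liability coverage $875,000 ≥ $825,000 → met
5. condition 'offers chemical hair treatments' holds; professional liability coverage $105,000 ≥ $100,000 → met
6. sanitation inspection 176 days ago vs limit 120 → not met
7. condition 'performs microblading' holds; chairs per licensed practitioner 1 ≤ 2 → met
8. salon license present → met
9. continuing-education completion 206 days ago vs limit 270 → met
Not met: 1, 2, 6

1, 2, 6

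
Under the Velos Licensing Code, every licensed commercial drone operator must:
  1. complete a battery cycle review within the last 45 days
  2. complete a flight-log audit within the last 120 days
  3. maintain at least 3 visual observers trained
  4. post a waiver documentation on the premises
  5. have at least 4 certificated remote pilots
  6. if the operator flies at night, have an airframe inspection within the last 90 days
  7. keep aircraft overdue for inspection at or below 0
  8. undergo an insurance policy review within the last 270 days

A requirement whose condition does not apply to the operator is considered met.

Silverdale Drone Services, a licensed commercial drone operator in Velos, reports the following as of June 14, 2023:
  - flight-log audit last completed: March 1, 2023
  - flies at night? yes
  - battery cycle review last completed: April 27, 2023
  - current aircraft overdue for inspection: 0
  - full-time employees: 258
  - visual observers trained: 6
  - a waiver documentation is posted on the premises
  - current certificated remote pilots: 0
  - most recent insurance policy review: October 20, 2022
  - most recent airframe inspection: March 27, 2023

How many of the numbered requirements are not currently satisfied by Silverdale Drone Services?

2

1. battery cycle review 48 days ago vs limit 45 → not met
2. flight-log audit 105 days ago vs limit 120 → met
3. visual observers trained 6 ≥ 3 → met
4. waiver documentation present → met
5. certificated remote pilots 0 < 4 → not met
6. condition 'flies at night' holds; airframe inspection 79 days ago vs limit 90 → met
7. aircraft overdue for inspection 0 ≤ 0 → met
8. insurance policy review 237 days ago vs limit 270 → met
Not met: 2 of 8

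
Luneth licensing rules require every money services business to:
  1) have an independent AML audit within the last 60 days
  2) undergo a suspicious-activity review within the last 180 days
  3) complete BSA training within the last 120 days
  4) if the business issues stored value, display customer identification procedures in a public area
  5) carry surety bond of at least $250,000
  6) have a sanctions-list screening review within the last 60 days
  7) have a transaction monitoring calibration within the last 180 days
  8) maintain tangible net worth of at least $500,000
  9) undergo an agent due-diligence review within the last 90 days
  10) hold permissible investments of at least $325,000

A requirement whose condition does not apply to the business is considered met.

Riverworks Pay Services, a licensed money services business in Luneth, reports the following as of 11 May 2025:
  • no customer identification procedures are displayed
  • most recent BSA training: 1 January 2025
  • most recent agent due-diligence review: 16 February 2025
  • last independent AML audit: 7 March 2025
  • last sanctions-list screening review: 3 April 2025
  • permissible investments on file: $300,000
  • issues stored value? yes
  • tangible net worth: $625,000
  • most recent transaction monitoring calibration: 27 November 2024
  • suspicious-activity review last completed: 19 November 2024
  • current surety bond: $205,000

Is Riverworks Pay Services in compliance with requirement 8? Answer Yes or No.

8. tangible net worth $625,000 ≥ $500,000 → met

Yes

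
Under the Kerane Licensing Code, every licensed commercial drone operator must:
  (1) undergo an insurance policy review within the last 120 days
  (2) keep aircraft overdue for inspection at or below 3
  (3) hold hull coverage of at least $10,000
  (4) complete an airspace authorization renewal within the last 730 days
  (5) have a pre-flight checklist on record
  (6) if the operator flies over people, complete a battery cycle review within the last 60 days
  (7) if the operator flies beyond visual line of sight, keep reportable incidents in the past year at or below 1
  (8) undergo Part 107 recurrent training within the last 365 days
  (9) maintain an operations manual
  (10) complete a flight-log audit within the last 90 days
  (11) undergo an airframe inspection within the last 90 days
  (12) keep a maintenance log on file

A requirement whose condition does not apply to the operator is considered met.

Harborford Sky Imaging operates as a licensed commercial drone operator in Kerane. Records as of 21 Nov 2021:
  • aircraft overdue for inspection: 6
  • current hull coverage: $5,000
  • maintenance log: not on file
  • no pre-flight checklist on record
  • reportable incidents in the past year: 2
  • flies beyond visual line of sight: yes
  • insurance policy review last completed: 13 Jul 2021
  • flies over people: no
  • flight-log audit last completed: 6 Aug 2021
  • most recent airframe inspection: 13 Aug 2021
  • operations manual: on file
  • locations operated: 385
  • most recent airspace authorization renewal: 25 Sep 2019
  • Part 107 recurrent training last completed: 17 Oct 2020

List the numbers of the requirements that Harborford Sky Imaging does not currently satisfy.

1, 2, 3, 4, 5, 7, 8, 10, 11, 12

1. insurance policy review 131 days ago vs limit 120 → not met
2. aircraft overdue for inspection 6 > 3 → not met
3. hull coverage $5,000 < $10,000 → not met
4. airspace authorization renewal 788 days ago vs limit 730 → not met
5. pre-flight checklist absent → not met
6. condition 'flies over people' does not hold → requirement n/a → met
7. condition 'flies beyond visual line of sight' holds; reportable incidents in the past year 2 > 1 → not met
8. Part 107 recurrent training 400 days ago vs limit 365 → not met
9. operations manual present → met
10. flight-log audit 107 days ago vs limit 90 → not met
11. airframe inspection 100 days ago vs limit 90 → not met
12. maintenance log absent → not met
Not met: 1, 2, 3, 4, 5, 7, 8, 10, 11, 12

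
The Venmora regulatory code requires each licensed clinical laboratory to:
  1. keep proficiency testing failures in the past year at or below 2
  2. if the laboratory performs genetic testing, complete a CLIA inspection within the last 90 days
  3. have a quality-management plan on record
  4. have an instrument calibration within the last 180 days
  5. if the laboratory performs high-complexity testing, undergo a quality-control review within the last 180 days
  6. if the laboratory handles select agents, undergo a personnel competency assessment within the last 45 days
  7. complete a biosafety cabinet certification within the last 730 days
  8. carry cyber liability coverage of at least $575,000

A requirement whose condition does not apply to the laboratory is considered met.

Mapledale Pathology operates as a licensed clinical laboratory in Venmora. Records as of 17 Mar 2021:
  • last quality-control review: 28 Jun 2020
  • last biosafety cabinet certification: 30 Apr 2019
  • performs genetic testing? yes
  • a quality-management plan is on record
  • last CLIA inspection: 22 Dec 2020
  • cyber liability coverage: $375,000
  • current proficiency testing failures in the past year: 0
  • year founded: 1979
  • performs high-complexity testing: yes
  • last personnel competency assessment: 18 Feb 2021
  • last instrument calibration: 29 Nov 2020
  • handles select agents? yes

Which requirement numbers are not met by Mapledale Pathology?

1. proficiency testing failures in the past year 0 ≤ 2 → met
2. condition 'performs genetic testing' holds; CLIA inspection 85 days ago vs limit 90 → met
3. quality-management plan present → met
4. instrument calibration 108 days ago vs limit 180 → met
5. condition 'performs high-complexity testing' holds; quality-control review 262 days ago vs limit 180 → not met
6. condition 'handles select agents' holds; personnel competency assessment 27 days ago vs limit 45 → met
7. biosafety cabinet certification 687 days ago vs limit 730 → met
8. cyber liability coverage $375,000 < $575,000 → not met
Not met: 5, 8

5, 8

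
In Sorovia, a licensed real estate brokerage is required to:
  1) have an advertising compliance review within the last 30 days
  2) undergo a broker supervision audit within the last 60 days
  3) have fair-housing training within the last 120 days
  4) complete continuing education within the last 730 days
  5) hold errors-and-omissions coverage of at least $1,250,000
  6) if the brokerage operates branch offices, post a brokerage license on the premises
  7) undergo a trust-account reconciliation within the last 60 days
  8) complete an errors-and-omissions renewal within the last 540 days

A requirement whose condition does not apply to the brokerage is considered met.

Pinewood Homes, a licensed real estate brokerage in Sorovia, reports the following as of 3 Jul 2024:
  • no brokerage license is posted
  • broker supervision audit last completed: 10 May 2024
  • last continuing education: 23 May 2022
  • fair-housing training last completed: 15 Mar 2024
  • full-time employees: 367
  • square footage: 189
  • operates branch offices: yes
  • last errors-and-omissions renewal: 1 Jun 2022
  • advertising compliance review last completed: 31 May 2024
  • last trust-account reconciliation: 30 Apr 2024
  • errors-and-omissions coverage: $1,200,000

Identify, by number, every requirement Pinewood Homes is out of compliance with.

1. advertising compliance review 33 days ago vs limit 30 → not met
2. broker supervision audit 54 days ago vs limit 60 → met
3. fair-housing training 110 days ago vs limit 120 → met
4. continuing education 772 days ago vs limit 730 → not met
5. errors-and-omissions coverage $1,200,000 < $1,250,000 → not met
6. condition 'operates branch offices' holds; brokerage license absent → not met
7. trust-account reconciliation 64 days ago vs limit 60 → not met
8. errors-and-omissions renewal 763 days ago vs limit 540 → not met
Not met: 1, 4, 5, 6, 7, 8

1, 4, 5, 6, 7, 8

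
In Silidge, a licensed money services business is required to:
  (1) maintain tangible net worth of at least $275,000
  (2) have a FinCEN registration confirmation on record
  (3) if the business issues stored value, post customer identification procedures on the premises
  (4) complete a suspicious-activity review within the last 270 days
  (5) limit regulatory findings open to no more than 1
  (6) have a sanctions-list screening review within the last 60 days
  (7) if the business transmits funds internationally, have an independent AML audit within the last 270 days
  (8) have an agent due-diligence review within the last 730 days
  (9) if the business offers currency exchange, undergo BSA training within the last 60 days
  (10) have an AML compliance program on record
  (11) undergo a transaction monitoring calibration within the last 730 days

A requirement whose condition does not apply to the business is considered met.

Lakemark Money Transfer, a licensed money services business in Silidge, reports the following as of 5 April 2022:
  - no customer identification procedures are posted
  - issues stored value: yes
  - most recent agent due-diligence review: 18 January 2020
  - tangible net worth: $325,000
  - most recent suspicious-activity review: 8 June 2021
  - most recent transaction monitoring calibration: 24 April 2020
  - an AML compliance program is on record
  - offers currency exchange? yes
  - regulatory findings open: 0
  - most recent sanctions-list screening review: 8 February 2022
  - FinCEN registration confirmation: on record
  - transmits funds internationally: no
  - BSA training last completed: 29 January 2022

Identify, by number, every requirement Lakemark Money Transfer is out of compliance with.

1. tangible net worth $325,000 ≥ $275,000 → met
2. FinCEN registration confirmation present → met
3. condition 'issues stored value' holds; customer identification procedures absent → not met
4. suspicious-activity review 301 days ago vs limit 270 → not met
5. regulatory findings open 0 ≤ 1 → met
6. sanctions-list screening review 56 days ago vs limit 60 → met
7. condition 'transmits funds internationally' does not hold → requirement n/a → met
8. agent due-diligence review 808 days ago vs limit 730 → not met
9. condition 'offers currency exchange' holds; BSA training 66 days ago vs limit 60 → not met
10. AML compliance program present → met
11. transaction monitoring calibration 711 days ago vs limit 730 → met
Not met: 3, 4, 8, 9

3, 4, 8, 9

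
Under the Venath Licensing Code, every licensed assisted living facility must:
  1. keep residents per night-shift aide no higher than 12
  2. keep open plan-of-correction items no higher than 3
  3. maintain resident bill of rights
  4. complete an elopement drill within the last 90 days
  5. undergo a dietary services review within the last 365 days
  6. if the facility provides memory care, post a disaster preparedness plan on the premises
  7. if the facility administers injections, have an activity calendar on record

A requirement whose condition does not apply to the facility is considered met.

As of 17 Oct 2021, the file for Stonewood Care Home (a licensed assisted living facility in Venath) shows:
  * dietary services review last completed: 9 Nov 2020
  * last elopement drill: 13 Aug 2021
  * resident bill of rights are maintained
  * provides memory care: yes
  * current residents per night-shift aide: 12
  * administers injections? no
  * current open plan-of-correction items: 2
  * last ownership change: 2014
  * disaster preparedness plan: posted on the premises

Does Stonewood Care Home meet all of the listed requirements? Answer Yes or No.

1. residents per night-shift aide 12 ≤ 12 → met
2. open plan-of-correction items 2 ≤ 3 → met
3. resident bill of rights present → met
4. elopement drill 65 days ago vs limit 90 → met
5. dietary services review 342 days ago vs limit 365 → met
6. condition 'provides memory care' holds; disaster preparedness plan present → met
7. condition 'administers injections' does not hold → requirement n/a → met
All met.

Yes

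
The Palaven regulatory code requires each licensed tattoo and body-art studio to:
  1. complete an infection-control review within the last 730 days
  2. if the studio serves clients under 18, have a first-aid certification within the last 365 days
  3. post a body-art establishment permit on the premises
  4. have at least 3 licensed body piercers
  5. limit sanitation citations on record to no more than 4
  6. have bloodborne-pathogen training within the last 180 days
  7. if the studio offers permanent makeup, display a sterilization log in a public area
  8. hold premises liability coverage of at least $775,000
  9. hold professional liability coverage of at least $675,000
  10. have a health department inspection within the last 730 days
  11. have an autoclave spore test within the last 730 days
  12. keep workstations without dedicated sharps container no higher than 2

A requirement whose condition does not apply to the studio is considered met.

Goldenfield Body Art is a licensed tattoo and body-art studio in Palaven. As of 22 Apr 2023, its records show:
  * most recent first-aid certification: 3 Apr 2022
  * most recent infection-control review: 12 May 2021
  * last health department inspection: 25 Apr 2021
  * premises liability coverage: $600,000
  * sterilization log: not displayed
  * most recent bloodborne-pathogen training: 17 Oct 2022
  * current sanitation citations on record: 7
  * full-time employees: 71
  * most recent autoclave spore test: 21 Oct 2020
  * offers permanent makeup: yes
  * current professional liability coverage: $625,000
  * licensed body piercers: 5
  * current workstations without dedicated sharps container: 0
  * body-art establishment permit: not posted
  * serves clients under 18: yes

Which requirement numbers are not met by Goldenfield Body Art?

1. infection-control review 710 days ago vs limit 730 → met
2. condition 'serves clients under 18' holds; first-aid certification 384 days ago vs limit 365 → not met
3. body-art establishment permit absent → not met
4. licensed body piercers 5 ≥ 3 → met
5. sanitation citations on record 7 > 4 → not met
6. bloodborne-pathogen training 187 days ago vs limit 180 → not met
7. condition 'offers permanent makeup' holds; sterilization log absent → not met
8. premises liability coverage $600,000 < $775,000 → not met
9. professional liability coverage $625,000 < $675,000 → not met
10. health department inspection 727 days ago vs limit 730 → met
11. autoclave spore test 913 days ago vs limit 730 → not met
12. workstations without dedicated sharps container 0 ≤ 2 → met
Not met: 2, 3, 5, 6, 7, 8, 9, 11

2, 3, 5, 6, 7, 8, 9, 11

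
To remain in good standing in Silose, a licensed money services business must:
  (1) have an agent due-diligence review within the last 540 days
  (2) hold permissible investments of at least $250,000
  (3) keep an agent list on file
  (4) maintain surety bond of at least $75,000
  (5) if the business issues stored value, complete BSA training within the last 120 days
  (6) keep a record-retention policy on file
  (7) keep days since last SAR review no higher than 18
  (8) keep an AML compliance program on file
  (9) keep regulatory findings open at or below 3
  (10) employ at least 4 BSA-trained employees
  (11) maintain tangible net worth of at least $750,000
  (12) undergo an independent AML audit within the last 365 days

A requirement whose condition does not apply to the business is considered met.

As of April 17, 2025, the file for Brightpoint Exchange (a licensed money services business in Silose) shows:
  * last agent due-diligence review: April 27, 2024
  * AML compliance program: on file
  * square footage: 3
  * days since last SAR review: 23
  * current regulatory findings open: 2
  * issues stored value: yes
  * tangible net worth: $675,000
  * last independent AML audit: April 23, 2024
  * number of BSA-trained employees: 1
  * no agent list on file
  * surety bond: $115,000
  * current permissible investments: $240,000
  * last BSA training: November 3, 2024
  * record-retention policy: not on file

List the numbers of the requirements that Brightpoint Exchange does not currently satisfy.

1. agent due-diligence review 355 days ago vs limit 540 → met
2. permissible investments $240,000 < $250,000 → not met
3. agent list absent → not met
4. surety bond $115,000 ≥ $75,000 → met
5. condition 'issues stored value' holds; BSA training 165 days ago vs limit 120 → not met
6. record-retention policy absent → not met
7. days since last SAR review 23 > 18 → not met
8. AML compliance program present → met
9. regulatory findings open 2 ≤ 3 → met
10. BSA-trained employees 1 < 4 → not met
11. tangible net worth $675,000 < $750,000 → not met
12. independent AML audit 359 days ago vs limit 365 → met
Not met: 2, 3, 5, 6, 7, 10, 11

2, 3, 5, 6, 7, 10, 11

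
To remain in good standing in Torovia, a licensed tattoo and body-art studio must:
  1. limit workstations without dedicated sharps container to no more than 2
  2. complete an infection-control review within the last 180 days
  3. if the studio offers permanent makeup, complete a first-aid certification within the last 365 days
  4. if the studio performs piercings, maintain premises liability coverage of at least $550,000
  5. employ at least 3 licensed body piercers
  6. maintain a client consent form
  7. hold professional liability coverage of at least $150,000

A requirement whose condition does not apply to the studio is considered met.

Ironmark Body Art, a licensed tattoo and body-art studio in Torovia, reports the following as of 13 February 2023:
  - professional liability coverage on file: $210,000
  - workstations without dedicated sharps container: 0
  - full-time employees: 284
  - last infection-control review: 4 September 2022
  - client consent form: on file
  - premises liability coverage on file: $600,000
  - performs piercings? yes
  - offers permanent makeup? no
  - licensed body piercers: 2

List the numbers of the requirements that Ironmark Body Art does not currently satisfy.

1. workstations without dedicated sharps container 0 ≤ 2 → met
2. infection-control review 162 days ago vs limit 180 → met
3. condition 'offers permanent makeup' does not hold → requirement n/a → met
4. condition 'performs piercings' holds; premises liability coverage $600,000 ≥ $550,000 → met
5. licensed body piercers 2 < 3 → not met
6. client consent form present → met
7. professional liability coverage $210,000 ≥ $150,000 → met
Not met: 5

5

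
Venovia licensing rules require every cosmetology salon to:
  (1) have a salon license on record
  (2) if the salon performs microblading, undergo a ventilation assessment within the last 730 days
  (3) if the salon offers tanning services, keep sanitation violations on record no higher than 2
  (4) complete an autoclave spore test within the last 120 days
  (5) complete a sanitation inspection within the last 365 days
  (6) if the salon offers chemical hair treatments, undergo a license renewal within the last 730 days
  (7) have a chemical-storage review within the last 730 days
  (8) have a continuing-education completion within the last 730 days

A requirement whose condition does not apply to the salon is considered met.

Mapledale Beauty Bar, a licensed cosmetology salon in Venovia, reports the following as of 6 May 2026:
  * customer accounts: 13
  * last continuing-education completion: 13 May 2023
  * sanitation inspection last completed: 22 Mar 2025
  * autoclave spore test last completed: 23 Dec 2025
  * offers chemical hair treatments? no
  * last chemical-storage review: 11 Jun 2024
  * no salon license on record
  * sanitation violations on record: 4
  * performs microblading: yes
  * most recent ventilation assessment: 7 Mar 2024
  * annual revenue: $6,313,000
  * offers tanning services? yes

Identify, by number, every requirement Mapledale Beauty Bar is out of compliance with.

1, 2, 3, 4, 5, 8

1. salon license absent → not met
2. condition 'performs microblading' holds; ventilation assessment 790 days ago vs limit 730 → not met
3. condition 'offers tanning services' holds; sanitation violations on record 4 > 2 → not met
4. autoclave spore test 134 days ago vs limit 120 → not met
5. sanitation inspection 410 days ago vs limit 365 → not met
6. condition 'offers chemical hair treatments' does not hold → requirement n/a → met
7. chemical-storage review 694 days ago vs limit 730 → met
8. continuing-education completion 1089 days ago vs limit 730 → not met
Not met: 1, 2, 3, 4, 5, 8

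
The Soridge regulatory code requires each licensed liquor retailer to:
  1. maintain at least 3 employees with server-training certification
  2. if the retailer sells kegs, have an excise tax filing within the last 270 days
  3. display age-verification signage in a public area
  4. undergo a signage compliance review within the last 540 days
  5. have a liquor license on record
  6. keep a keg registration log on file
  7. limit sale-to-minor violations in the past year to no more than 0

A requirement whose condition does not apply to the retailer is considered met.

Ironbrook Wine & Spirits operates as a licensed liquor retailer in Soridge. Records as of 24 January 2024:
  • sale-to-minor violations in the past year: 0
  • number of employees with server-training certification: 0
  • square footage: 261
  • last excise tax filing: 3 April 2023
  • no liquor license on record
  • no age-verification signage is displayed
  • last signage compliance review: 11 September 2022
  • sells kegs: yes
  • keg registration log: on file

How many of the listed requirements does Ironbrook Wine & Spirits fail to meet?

4

1. employees with server-training certification 0 < 3 → not met
2. condition 'sells kegs' holds; excise tax filing 296 days ago vs limit 270 → not met
3. age-verification signage absent → not met
4. signage compliance review 500 days ago vs limit 540 → met
5. liquor license absent → not met
6. keg registration log present → met
7. sale-to-minor violations in the past year 0 ≤ 0 → met
Not met: 4 of 7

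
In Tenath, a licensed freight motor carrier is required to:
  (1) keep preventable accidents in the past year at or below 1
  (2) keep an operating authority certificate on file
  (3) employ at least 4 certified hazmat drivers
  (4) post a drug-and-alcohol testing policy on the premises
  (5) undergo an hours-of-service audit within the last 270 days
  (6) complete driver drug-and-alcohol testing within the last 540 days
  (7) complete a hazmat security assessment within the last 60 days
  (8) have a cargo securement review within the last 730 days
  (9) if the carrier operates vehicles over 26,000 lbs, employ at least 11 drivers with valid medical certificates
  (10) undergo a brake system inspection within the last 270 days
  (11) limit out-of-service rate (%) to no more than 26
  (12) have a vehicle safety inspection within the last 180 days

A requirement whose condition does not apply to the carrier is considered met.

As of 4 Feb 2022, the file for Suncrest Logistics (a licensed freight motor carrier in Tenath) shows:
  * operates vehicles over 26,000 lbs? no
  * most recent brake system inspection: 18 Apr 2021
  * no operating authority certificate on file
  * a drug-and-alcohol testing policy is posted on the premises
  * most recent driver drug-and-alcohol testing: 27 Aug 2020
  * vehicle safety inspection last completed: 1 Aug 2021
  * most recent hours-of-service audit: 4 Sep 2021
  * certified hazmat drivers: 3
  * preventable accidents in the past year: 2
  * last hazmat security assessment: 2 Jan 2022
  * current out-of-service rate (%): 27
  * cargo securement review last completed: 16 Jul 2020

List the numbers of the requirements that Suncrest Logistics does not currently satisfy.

1, 2, 3, 10, 11, 12

1. preventable accidents in the past year 2 > 1 → not met
2. operating authority certificate absent → not met
3. certified hazmat drivers 3 < 4 → not met
4. drug-and-alcohol testing policy present → met
5. hours-of-service audit 153 days ago vs limit 270 → met
6. driver drug-and-alcohol testing 526 days ago vs limit 540 → met
7. hazmat security assessment 33 days ago vs limit 60 → met
8. cargo securement review 568 days ago vs limit 730 → met
9. condition 'operates vehicles over 26,000 lbs' does not hold → requirement n/a → met
10. brake system inspection 292 days ago vs limit 270 → not met
11. out-of-service rate (%) 27 > 26 → not met
12. vehicle safety inspection 187 days ago vs limit 180 → not met
Not met: 1, 2, 3, 10, 11, 12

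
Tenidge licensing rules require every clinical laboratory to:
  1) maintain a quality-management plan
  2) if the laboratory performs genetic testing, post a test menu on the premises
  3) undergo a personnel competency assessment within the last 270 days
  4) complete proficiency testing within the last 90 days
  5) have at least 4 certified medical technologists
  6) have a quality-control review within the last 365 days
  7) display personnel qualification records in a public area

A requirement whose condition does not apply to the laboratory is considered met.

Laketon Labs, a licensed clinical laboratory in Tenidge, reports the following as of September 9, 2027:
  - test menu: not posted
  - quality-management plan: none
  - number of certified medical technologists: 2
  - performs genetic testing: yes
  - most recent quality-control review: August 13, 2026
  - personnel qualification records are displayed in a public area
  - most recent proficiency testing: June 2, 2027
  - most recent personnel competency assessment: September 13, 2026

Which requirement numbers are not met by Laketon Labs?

1, 2, 3, 4, 5, 6

1. quality-management plan absent → not met
2. condition 'performs genetic testing' holds; test menu absent → not met
3. personnel competency assessment 361 days ago vs limit 270 → not met
4. proficiency testing 99 days ago vs limit 90 → not met
5. certified medical technologists 2 < 4 → not met
6. quality-control review 392 days ago vs limit 365 → not met
7. personnel qualification records present → met
Not met: 1, 2, 3, 4, 5, 6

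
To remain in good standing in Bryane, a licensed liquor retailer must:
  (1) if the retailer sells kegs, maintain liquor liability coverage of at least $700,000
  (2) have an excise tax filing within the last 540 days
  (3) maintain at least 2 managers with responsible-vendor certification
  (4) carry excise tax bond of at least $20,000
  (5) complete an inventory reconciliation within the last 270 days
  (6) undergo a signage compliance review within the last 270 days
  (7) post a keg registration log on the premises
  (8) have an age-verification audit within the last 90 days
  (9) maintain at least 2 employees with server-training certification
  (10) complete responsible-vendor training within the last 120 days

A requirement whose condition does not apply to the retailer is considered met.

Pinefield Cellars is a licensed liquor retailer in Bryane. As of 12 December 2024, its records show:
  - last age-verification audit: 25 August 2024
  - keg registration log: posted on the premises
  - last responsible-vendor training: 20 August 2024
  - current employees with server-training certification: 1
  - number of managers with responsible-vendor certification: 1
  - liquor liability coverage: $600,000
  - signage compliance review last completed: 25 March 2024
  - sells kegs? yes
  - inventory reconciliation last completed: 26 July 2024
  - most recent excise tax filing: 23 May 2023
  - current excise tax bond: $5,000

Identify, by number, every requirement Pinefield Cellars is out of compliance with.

1, 2, 3, 4, 8, 9

1. condition 'sells kegs' holds; liquor liability coverage $600,000 < $700,000 → not met
2. excise tax filing 569 days ago vs limit 540 → not met
3. managers with responsible-vendor certification 1 < 2 → not met
4. excise tax bond $5,000 < $20,000 → not met
5. inventory reconciliation 139 days ago vs limit 270 → met
6. signage compliance review 262 days ago vs limit 270 → met
7. keg registration log present → met
8. age-verification audit 109 days ago vs limit 90 → not met
9. employees with server-training certification 1 < 2 → not met
10. responsible-vendor training 114 days ago vs limit 120 → met
Not met: 1, 2, 3, 4, 8, 9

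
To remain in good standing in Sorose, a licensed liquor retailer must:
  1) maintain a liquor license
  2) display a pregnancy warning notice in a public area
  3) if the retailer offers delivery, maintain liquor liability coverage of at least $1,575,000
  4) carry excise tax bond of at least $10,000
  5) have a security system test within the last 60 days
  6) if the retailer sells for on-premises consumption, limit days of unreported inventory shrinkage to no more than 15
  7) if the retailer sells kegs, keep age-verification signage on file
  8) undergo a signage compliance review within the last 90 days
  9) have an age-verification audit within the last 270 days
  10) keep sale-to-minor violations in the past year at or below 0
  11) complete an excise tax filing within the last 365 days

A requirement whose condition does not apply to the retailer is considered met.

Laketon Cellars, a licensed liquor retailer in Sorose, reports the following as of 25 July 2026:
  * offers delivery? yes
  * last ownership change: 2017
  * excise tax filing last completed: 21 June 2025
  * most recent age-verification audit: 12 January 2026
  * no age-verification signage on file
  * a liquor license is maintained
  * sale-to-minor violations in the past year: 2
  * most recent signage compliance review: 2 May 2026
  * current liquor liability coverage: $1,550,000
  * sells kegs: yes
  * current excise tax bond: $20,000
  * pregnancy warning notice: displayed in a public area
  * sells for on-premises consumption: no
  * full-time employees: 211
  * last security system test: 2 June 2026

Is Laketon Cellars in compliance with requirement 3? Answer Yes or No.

3. condition 'offers delivery' holds; liquor liability coverage $1,550,000 < $1,575,000 → not met

No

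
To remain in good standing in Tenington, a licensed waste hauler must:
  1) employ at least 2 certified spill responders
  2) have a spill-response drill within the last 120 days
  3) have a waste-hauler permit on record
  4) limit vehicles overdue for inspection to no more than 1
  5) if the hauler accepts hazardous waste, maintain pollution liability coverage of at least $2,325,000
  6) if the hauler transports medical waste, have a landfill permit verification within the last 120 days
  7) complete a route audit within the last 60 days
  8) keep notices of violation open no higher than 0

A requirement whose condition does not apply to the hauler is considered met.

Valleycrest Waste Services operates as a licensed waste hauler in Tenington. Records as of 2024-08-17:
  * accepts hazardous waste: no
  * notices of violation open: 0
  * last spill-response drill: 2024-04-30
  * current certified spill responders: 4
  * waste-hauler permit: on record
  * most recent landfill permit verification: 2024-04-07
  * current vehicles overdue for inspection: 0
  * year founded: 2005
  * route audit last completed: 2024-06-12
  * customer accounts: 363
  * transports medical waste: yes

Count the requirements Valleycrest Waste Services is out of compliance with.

1. certified spill responders 4 ≥ 2 → met
2. spill-response drill 109 days ago vs limit 120 → met
3. waste-hauler permit present → met
4. vehicles overdue for inspection 0 ≤ 1 → met
5. condition 'accepts hazardous waste' does not hold → requirement n/a → met
6. condition 'transports medical waste' holds; landfill permit verification 132 days ago vs limit 120 → not met
7. route audit 66 days ago vs limit 60 → not met
8. notices of violation open 0 ≤ 0 → met
Not met: 2 of 8

2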